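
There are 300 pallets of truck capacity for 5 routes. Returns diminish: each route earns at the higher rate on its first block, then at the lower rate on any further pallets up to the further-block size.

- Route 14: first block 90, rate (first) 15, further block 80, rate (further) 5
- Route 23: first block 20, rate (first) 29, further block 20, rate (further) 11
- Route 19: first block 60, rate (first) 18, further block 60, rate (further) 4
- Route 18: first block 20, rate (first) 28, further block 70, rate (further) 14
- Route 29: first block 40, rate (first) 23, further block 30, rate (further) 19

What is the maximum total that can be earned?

5620

Order all 10 blocks by rate: Route 23/first 29 > Route 18/first 28 > Route 29/first 23 > Route 29/second 19 > Route 19/first 18 > Route 14/first 15 > Route 18/second 14 > Route 23/second 11 > Route 14/second 5 > Route 19/second 4.
Fill Route 23 first block (20 at 29) — 280 left.
Route 18/first (28): +20 — 260 left.
Fill Route 29 first block (40 at 23) — 220 left.
Route 29 second at 19: fill all 30 — 190 left.
Route 19 first at 18: fill all 60 — 130 left.
Route 14 first at 15: fill all 90 — 40 left.
Route 18/second: +40 of 70 at 14; pool empty.
Total = 29×20 + 28×20 + 23×40 + 19×30 + 18×60 + 15×90 + 14×40 = 5620.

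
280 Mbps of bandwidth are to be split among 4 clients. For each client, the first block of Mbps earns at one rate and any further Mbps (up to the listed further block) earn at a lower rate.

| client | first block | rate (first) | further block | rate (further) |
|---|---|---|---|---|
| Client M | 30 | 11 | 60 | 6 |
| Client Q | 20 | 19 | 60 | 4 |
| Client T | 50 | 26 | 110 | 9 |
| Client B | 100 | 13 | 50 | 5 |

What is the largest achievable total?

Treat each block as its own option and order by rate: Client T/tier1 26 > Client Q/tier1 19 > Client B/tier1 13 > Client M/tier1 11 > Client T/tier2 9 > Client M/tier2 6 > Client B/tier2 5 > Client Q/tier2 4.
Client T tier1 at 26: fill all 50 — 230 left.
Client Q/tier1 (19): +20 — 210 left.
Fill Client B tier1 block (100 at 13) — 110 left.
Client M/tier1 (11): +30 — 80 left.
80 remain; put them into Client T tier2 at 9.
Total = 26×50 + 19×20 + 13×100 + 11×30 + 9×80 = 4030.

4030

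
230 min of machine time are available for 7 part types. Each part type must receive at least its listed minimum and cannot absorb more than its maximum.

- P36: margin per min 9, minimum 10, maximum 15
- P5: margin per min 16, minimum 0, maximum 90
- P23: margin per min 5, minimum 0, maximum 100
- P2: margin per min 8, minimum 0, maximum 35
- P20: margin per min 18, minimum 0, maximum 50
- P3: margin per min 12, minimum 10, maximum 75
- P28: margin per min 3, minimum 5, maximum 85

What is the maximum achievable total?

3345

Meeting every minimum uses 10+0+0+0+0+10+5 = 25 min, leaving 205.
Order the part types by margin per min: P20 18 > P5 16 > P3 12 > P36 9 > P2 8 > P23 5 > P28 3.
P20: +50 to 50 (cap) — 155 left.
Give P5 90 more to hit its cap of 90 — 65 left.
Give P3 65 more to hit its cap of 75 — 0 left.
Total = 9×10 + 16×90 + 18×50 + 12×75 + 3×5 = 3345.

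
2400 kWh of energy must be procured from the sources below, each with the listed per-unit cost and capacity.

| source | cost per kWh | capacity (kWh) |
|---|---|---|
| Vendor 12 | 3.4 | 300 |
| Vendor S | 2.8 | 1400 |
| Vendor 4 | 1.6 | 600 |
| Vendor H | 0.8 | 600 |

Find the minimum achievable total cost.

Fill from the cheapest source first.
Vendor H at 0.8: take all 600 kWh ; 1800 still needed.
Vendor 4 (1.6): use full 600 ; 1200 kWh to go.
Take 1200 from Vendor S at 2.8 to finish.
Vendor 12: unused.
Cost = 600×0.8 + 600×1.6 + 1200×2.8 = 4800.

4800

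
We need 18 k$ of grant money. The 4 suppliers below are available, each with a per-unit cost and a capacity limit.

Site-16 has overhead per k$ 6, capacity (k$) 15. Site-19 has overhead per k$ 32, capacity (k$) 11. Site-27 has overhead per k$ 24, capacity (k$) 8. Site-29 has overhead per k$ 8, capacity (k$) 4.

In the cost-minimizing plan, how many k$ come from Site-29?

Use suppliers in increasing cost order.
Site-16 (6): use full 15 ; 3 k$ to go.
Take 3 from Site-29 at 8 to finish.
Site-27, Site-19: unused.

3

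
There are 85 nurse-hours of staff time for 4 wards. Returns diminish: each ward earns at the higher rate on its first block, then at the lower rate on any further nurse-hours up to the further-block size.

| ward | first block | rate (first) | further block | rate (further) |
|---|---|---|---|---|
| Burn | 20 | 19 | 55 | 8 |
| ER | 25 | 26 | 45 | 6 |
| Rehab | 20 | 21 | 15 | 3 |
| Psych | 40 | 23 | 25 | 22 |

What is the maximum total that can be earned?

Treat each block as its own option and order by rate: ER/tier1 26 > Psych/tier1 23 > Psych/tier2 22 > Rehab/tier1 21 > Burn/tier1 19 > Burn/tier2 8 > ER/tier2 6 > Rehab/tier2 3.
ER tier1 at 26: fill all 25 — 60 left.
Psych/tier1 (23): +40 — 20 left.
Psych/tier2: +20 of 25 at 22; pool empty.
Total = 26×25 + 23×40 + 22×20 = 2010.

2010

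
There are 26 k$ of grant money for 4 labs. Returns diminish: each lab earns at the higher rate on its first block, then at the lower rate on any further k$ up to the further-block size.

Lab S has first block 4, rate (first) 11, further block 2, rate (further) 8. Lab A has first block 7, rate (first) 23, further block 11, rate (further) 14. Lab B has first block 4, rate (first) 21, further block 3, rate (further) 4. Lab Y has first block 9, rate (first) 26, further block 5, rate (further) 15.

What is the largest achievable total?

568

Rank every tier by rate: Lab Y/tier1 26 > Lab A/tier1 23 > Lab B/tier1 21 > Lab Y/tier2 15 > Lab A/tier2 14 > Lab S/tier1 11 > Lab S/tier2 8 > Lab B/tier2 4.
Lab Y/tier1 (26): +9 → 17 left.
Lab A/tier1 (23): +7 → 10 left.
Fill Lab B tier1 block (4 at 21) → 6 left.
Lab Y/tier2 (15): +5 → 1 left.
Lab A/tier2: +1 of 11 at 14; pool empty.
Total = 26×9 + 23×7 + 21×4 + 15×5 + 14×1 = 568.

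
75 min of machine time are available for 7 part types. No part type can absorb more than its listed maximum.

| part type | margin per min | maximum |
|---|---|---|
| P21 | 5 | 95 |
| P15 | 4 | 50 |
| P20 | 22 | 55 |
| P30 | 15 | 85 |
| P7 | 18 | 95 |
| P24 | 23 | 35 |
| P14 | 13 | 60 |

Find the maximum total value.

Rank by margin per min: P24 23 > P20 22 > P7 18 > P30 15 > P14 13 > P21 5 > P15 4.
Give P24 35 to hit its cap of 35 → 40 left.
P20: +40 (room for 55) → 40. Pool exhausted.
Total = 22×40 + 23×35 = 1685.

1685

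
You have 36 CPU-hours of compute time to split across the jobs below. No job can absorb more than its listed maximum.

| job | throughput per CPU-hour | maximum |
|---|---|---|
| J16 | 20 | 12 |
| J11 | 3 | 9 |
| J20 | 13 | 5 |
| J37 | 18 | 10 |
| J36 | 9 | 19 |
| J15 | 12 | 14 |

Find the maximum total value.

593

Highest throughput per CPU-hour first: J16 20 > J37 18 > J20 13 > J15 12 > J36 9 > J11 3.
J16 takes 12 to reach its cap of 12 — 24 left.
J37: +10 to 10 (cap) — 14 left.
J20 takes 5 to reach its cap of 5 — 9 left.
J15 has room for 14 but only 9 remain, so it gets 9.
Total = 20×12 + 13×5 + 18×10 + 12×9 = 593.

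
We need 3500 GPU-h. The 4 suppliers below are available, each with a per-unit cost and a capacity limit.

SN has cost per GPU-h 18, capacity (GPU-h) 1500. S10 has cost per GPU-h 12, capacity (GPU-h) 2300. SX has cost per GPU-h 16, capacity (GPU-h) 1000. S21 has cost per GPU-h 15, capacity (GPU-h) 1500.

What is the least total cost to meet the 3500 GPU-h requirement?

Cheapest first:
S10 (12): use full 2300 ; 1200 GPU-h to go.
Take 1200 from S21 at 15 to finish.
SX, SN: unused.
Cost = 2300×12 + 1200×15 = 45600.

45600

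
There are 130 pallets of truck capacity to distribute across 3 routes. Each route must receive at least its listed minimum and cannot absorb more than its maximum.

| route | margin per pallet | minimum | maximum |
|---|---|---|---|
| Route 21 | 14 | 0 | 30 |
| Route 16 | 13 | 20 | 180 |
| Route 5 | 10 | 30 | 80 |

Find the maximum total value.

1630

Meeting every minimum uses 0+20+30 = 50 pallets, leaving 80.
Rank by margin per pallet: Route 21 14 > Route 16 13 > Route 5 10.
Route 21 takes 30 more to reach its cap of 30 ; 50 left.
Route 16 has room for 160 more but only 50 remain, so it gets 70.
Total = 14×30 + 13×70 + 10×30 = 1630.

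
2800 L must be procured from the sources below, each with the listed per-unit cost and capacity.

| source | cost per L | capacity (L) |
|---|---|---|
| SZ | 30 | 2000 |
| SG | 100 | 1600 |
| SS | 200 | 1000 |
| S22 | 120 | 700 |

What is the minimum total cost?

Fill from the cheapest source first.
SZ (30): use full 2000 → 800 L to go.
SG (100): take the remaining 800 → done.
S22, SS: unused.
Cost = 2000×30 + 800×100 = 140000.

140000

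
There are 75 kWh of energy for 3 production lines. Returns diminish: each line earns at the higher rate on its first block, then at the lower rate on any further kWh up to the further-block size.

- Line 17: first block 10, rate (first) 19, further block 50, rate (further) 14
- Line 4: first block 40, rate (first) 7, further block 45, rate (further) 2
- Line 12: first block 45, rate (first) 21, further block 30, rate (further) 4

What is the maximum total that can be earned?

Treat each block as its own option and order by rate: Line 12/tier1 21 > Line 17/tier1 19 > Line 17/tier2 14 > Line 4/tier1 7 > Line 12/tier2 4 > Line 4/tier2 2.
Line 12 tier1 at 21: fill all 45 — 30 left.
Line 17 tier1 at 19: fill all 10 — 20 left.
Line 17/tier2: +20 of 50 at 14; pool empty.
Total = 21×45 + 19×10 + 14×20 = 1415.

1415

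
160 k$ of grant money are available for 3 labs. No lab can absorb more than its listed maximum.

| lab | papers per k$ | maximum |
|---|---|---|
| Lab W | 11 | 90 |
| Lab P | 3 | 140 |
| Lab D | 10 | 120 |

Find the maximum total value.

1690

Rank by papers per k$: Lab W 11 > Lab D 10 > Lab P 3.
Lab W takes 90 to reach its cap of 90 → 70 left.
Lab D has room for 120 but only 70 remain, so it gets 70.
Total = 11×90 + 10×70 = 1690.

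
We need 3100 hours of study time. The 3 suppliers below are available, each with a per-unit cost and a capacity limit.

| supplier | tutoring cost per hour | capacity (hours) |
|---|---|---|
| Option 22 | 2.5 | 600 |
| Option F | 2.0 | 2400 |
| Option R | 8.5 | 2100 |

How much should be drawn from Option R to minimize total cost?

100

Cheapest first:
Option F at 2.0: take all 2400 hours — 700 still needed.
Take 600 from Option 22 at 2.5 — need 100 more.
Option R at 8.5: take 100 of its 2100 — requirement met.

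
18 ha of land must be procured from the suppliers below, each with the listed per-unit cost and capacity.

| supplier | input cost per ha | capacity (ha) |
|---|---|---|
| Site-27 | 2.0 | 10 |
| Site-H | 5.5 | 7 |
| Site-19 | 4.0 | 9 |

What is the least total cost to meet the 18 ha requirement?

Fill from the cheapest supplier first.
Site-27 at 2.0: take all 10 ha — 8 still needed.
Site-19 (4.0): take the remaining 8 — done.
Site-H: unused.
Cost = 10×2.0 + 8×4.0 = 52.

52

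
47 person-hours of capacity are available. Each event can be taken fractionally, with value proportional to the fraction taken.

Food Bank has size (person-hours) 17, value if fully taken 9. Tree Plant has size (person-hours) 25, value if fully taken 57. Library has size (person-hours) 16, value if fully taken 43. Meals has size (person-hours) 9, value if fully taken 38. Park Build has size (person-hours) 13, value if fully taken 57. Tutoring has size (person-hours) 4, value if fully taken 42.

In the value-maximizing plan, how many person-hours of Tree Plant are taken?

5

Rank by value-to-size ratio: Tutoring 42/4≈10.5, Park Build 57/13≈4.38, Meals 38/9≈4.22, Library 43/16≈2.69, Tree Plant 57/25≈2.28, Food Bank 9/17≈0.529.
Take all of Tutoring (4 person-hours, value 42) — 43 person-hours left.
Park Build: take in full, 13 person-hours for value 57 — 30 left.
Take all of Meals (9 person-hours, value 38) — 21 person-hours left.
Library: take in full, 16 person-hours for value 43 — 5 left.
Fill the last 5 person-hours with part of Tree Plant: 5/25 of it earns 11.4.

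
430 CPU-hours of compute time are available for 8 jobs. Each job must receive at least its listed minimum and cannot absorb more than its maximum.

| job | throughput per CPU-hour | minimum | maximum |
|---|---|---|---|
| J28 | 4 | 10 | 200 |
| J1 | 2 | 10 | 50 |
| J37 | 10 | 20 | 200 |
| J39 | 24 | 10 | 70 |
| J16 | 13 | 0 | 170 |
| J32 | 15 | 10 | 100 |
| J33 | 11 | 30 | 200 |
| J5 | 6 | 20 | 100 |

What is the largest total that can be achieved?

6100

Meeting every minimum uses 10+10+20+10+0+10+30+20 = 110 CPU-hours, leaving 320.
Highest throughput per CPU-hour first: J39 24 > J32 15 > J16 13 > J33 11 > J37 10 > J5 6 > J28 4 > J1 2.
J39 takes 60 more to reach its cap of 70 → 260 left.
Give J32 90 more to hit its cap of 100 → 170 left.
Give J16 170 more to hit its cap of 170 → 0 left.
Total = 4×10 + 2×10 + 10×20 + 24×70 + 13×170 + 15×100 + 11×30 + 6×20 = 6100.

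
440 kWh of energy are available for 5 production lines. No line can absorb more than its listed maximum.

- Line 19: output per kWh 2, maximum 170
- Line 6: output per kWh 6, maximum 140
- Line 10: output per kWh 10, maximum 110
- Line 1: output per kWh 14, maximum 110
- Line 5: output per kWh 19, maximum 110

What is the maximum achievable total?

Highest output per kWh first: Line 5 19 > Line 1 14 > Line 10 10 > Line 6 6 > Line 19 2.
Line 5 takes 110 to reach its cap of 110 ; 330 left.
Give Line 1 110 to hit its cap of 110 ; 220 left.
Line 10 takes 110 to reach its cap of 110 ; 110 left.
Line 6 has room for 140 but only 110 remain, so it gets 110.
Total = 6×110 + 10×110 + 14×110 + 19×110 = 5390.

5390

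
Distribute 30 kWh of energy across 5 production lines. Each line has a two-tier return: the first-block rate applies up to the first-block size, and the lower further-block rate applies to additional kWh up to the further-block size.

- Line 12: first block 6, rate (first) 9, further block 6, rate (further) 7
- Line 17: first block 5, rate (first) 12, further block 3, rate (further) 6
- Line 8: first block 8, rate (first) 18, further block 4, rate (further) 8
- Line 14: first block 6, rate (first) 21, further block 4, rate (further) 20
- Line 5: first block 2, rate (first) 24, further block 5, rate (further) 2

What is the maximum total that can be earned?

503

Rank every tier by rate: Line 5/first 24 > Line 14/first 21 > Line 14/second 20 > Line 8/first 18 > Line 17/first 12 > Line 12/first 9 > Line 8/second 8 > Line 12/second 7 > Line 17/second 6 > Line 5/second 2.
Fill Line 5 first block (2 at 24) — 28 left.
Fill Line 14 first block (6 at 21) — 22 left.
Fill Line 14 second block (4 at 20) — 18 left.
Fill Line 8 first block (8 at 18) — 10 left.
Line 17 first at 12: fill all 5 — 5 left.
Line 12/first: +5 of 6 at 9; pool empty.
Total = 24×2 + 21×6 + 20×4 + 18×8 + 12×5 + 9×5 = 503.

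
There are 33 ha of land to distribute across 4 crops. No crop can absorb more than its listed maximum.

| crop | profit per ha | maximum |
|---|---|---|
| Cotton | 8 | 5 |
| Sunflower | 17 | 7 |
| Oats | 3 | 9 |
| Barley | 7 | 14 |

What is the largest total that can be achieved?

278

Order the crops by profit per ha: Sunflower 17 > Cotton 8 > Barley 7 > Oats 3.
Sunflower takes 7 to reach its cap of 7 — 26 left.
Cotton takes 5 to reach its cap of 5 — 21 left.
Give Barley 14 to hit its cap of 14 — 7 left.
Oats has room for 9 but only 7 remain, so it gets 7.
Total = 8×5 + 17×7 + 3×7 + 7×14 = 278.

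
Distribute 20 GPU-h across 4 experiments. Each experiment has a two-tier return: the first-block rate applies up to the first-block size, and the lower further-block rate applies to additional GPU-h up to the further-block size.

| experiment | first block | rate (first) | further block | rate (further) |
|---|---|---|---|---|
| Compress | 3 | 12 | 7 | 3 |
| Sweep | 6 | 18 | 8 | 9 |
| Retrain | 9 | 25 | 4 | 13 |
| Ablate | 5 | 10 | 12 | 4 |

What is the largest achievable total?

397

Order all 8 blocks by rate: Retrain/first 25 > Sweep/first 18 > Retrain/second 13 > Compress/first 12 > Ablate/first 10 > Sweep/second 9 > Ablate/second 4 > Compress/second 3.
Fill Retrain first block (9 at 25) → 11 left.
Sweep first at 18: fill all 6 → 5 left.
Retrain second at 13: fill all 4 → 1 left.
Compress/first: +1 of 3 at 12; pool empty.
Total = 25×9 + 18×6 + 13×4 + 12×1 = 397.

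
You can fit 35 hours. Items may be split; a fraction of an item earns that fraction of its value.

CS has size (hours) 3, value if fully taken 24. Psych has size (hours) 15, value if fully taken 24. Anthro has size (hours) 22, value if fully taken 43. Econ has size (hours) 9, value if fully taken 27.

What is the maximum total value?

Rank by value-to-size ratio: CS 24/3≈8, Econ 27/9≈3, Anthro 43/22≈1.95, Psych 24/15≈1.6.
CS: take in full, 3 hours for value 24 → 32 left.
Econ: take in full, 9 hours for value 27 → 23 left.
Take all of Anthro (22 hours, value 43) → 1 hours left.
1 hours left: a 1/15 share of Psych gives 24×1/15 = 1.6.
Total value = 95.6.

95.6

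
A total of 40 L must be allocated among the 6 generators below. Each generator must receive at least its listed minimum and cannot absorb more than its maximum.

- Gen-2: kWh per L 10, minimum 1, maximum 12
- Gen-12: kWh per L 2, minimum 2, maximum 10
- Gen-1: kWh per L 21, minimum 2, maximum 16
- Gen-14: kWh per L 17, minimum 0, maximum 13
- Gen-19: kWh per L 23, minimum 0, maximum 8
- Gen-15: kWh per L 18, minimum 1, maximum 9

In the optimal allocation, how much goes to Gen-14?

4

Meeting every minimum uses 1+2+2+0+0+1 = 6 L, leaving 34.
Highest kWh per L first: Gen-19 23 > Gen-1 21 > Gen-15 18 > Gen-14 17 > Gen-2 10 > Gen-12 2.
Gen-19: +8 to 8 (cap) → 26 left.
Gen-1 takes 14 more to reach its cap of 16 → 12 left.
Gen-15 takes 8 more to reach its cap of 9 → 4 left.
Gen-14 has room for 13 more but only 4 remain, so it gets 4.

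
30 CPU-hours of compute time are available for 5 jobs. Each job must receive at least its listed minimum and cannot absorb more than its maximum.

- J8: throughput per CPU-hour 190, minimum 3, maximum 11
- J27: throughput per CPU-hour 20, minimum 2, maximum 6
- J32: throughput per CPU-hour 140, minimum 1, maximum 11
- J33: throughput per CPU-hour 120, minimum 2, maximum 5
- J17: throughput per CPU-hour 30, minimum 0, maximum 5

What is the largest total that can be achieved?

Meeting every minimum uses 3+2+1+2+0 = 8 CPU-hours, leaving 22.
Highest throughput per CPU-hour first: J8 190 > J32 140 > J33 120 > J17 30 > J27 20.
J8: +8 to 11 (cap) → 14 left.
Give J32 10 more to hit its cap of 11 → 4 left.
J33 takes 3 more to reach its cap of 5 → 1 left.
J17: +1 (room for 5) → 1. Pool exhausted.
Total = 190×11 + 20×2 + 140×11 + 120×5 + 30×1 = 4300.

4300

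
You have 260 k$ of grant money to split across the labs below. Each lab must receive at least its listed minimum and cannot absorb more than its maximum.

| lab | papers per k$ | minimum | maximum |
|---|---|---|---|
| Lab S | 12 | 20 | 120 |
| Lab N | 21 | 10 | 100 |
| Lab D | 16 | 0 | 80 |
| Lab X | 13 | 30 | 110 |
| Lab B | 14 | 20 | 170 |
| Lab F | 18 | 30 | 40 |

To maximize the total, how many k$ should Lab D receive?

Meeting every minimum uses 20+10+0+30+20+30 = 110 k$, leaving 150.
Rank by papers per k$: Lab N 21 > Lab F 18 > Lab D 16 > Lab B 14 > Lab X 13 > Lab S 12.
Lab N: +90 to 100 (cap) ; 60 left.
Give Lab F 10 more to hit its cap of 40 ; 50 left.
Lab D: +50 (room for 80) → 50. Pool exhausted.

50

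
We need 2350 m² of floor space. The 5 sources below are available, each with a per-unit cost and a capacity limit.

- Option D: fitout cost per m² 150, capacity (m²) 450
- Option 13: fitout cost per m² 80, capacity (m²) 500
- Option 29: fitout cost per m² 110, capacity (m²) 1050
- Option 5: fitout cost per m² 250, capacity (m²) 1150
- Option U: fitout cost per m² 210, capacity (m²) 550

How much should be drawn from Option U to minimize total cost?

350

Cheapest first:
Option 13 at 80: take all 500 m² — 1850 still needed.
Take 1050 from Option 29 at 110 — need 800 more.
Option D (150): use full 450 — 350 m² to go.
Option U (210): take the remaining 350 — done.
Option 5: unused.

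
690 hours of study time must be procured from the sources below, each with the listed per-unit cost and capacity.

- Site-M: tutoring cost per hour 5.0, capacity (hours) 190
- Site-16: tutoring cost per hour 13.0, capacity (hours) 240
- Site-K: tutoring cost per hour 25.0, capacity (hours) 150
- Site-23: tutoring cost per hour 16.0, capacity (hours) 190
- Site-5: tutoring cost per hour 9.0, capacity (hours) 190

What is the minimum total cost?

Use sources in increasing cost order.
Site-M at 5.0: take all 190 hours → 500 still needed.
Site-5 (9.0): use full 190 → 310 hours to go.
Site-16 (13.0): use full 240 → 70 hours to go.
Site-23 at 16.0: take 70 of its 190 → requirement met.
Site-K: unused.
Cost = 190×5.0 + 190×9.0 + 240×13.0 + 70×16.0 = 6900.

6900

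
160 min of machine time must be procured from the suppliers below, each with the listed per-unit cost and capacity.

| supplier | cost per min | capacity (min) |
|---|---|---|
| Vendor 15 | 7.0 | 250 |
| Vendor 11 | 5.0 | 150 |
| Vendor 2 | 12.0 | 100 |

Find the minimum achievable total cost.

820

Cheapest first:
Vendor 11 at 5.0: take all 150 min ; 10 still needed.
Vendor 15 at 7.0: take 10 of its 250 ; requirement met.
Vendor 2: unused.
Cost = 150×5.0 + 10×7.0 = 820.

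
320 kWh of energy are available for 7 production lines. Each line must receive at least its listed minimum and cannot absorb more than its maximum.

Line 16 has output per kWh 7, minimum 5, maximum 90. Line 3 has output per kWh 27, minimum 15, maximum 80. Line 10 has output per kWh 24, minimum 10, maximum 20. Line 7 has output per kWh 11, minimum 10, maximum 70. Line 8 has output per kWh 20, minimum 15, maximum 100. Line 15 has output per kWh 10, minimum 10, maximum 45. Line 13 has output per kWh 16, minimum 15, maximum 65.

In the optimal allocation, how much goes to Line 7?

Meeting every minimum uses 5+15+10+10+15+10+15 = 80 kWh, leaving 240.
Rank by output per kWh: Line 3 27 > Line 10 24 > Line 8 20 > Line 13 16 > Line 7 11 > Line 15 10 > Line 16 7.
Line 3 takes 65 more to reach its cap of 80 ; 175 left.
Line 10 takes 10 more to reach its cap of 20 ; 165 left.
Give Line 8 85 more to hit its cap of 100 ; 80 left.
Line 13: +50 to 65 (cap) ; 30 left.
Line 7: +30 (room for 60) → 40. Pool exhausted.

40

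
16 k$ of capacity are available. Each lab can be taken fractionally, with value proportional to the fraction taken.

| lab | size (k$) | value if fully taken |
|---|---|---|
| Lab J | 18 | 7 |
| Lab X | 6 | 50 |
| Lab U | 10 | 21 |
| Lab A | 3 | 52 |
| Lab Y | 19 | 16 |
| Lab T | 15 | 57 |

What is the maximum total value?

128.6

Sort by value density: Lab A 52/3≈17.3, Lab X 50/6≈8.33, Lab T 57/15≈3.8, Lab U 21/10≈2.1, Lab Y 16/19≈0.842, Lab J 7/18≈0.389.
Take all of Lab A (3 k$, value 52) → 13 k$ left.
Lab X: take in full, 6 k$ for value 50 → 7 left.
Fill the last 7 k$ with part of Lab T: 7/15 of it earns 26.6.
Total value = 128.6.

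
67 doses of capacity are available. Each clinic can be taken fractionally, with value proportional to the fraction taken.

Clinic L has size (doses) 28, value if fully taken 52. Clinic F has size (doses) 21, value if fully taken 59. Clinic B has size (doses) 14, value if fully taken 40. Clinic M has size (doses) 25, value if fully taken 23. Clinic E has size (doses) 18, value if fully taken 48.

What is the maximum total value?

173

Sort by value density: Clinic B 40/14≈2.86, Clinic F 59/21≈2.81, Clinic E 48/18≈2.67, Clinic L 52/28≈1.86, Clinic M 23/25≈0.92.
Clinic B: take in full, 14 doses for value 40 ; 53 left.
Take all of Clinic F (21 doses, value 59) ; 32 doses left.
Take all of Clinic E (18 doses, value 48) ; 14 doses left.
Only 14 doses remain; take 14/28 of Clinic L for value 52×14/28 = 26.
Total value = 173.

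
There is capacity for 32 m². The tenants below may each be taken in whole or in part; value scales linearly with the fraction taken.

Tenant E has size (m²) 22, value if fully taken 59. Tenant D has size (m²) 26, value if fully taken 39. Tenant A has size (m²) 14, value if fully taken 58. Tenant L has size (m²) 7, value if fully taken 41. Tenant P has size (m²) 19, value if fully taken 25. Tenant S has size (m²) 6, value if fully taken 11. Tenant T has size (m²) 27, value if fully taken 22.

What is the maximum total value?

Rank by value-to-size ratio: Tenant L 41/7≈5.86, Tenant A 58/14≈4.14, Tenant E 59/22≈2.68, Tenant S 11/6≈1.83, Tenant D 39/26≈1.5, Tenant P 25/19≈1.32, Tenant T 22/27≈0.815.
Tenant L: take in full, 7 m² for value 41 → 25 left.
Take all of Tenant A (14 m², value 58) → 11 m² left.
Fill the last 11 m² with part of Tenant E: 11/22 of it earns 29.5.
Total value = 128.5.

128.5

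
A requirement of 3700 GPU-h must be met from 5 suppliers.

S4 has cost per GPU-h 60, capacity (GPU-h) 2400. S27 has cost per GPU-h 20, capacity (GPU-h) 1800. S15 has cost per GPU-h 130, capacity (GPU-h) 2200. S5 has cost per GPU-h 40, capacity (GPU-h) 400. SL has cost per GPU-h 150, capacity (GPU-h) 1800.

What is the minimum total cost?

Cheapest first:
Take 1800 from S27 at 20 → need 1900 more.
Take 400 from S5 at 40 → need 1500 more.
S4 (60): take the remaining 1500 → done.
S15, SL: unused.
Cost = 1800×20 + 400×40 + 1500×60 = 142000.

142000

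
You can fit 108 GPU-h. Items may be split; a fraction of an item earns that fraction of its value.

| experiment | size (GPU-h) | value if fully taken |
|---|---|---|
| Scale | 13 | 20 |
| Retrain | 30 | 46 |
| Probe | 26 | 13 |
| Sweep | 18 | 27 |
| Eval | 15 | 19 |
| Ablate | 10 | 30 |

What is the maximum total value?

Rank by value-to-size ratio: Ablate 30/10≈3, Scale 20/13≈1.54, Retrain 46/30≈1.53, Sweep 27/18≈1.5, Eval 19/15≈1.27, Probe 13/26≈0.5.
Ablate: take in full, 10 GPU-h for value 30 ; 98 left.
All 13 GPU-h of Scale fit (value 20) ; 85 remain.
Take all of Retrain (30 GPU-h, value 46) ; 55 GPU-h left.
Take all of Sweep (18 GPU-h, value 27) ; 37 GPU-h left.
All 15 GPU-h of Eval fit (value 19) ; 22 remain.
Fill the last 22 GPU-h with part of Probe: 22/26 of it earns 11.
Total value = 153.

153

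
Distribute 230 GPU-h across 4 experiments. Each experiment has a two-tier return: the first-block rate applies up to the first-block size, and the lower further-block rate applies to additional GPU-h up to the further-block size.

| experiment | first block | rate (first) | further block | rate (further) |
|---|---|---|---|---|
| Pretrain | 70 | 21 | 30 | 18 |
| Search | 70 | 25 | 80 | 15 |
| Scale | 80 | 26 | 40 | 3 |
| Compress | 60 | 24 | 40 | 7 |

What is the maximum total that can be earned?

Order all 8 blocks by rate: Scale/first 26 > Search/first 25 > Compress/first 24 > Pretrain/first 21 > Pretrain/second 18 > Search/second 15 > Compress/second 7 > Scale/second 3.
Scale/first (26): +80 — 150 left.
Search/first (25): +70 — 80 left.
Fill Compress first block (60 at 24) — 20 left.
20 remain; put them into Pretrain first at 21.
Total = 26×80 + 25×70 + 24×60 + 21×20 = 5690.

5690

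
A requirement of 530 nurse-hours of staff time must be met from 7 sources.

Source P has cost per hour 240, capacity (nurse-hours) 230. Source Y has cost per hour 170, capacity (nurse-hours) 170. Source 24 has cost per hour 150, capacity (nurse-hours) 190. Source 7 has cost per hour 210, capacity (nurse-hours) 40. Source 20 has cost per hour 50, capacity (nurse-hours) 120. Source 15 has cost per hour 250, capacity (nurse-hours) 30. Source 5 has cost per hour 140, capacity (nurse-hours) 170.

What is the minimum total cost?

Use sources in increasing cost order.
Source 20 (50): use full 120 ; 410 nurse-hours to go.
Source 5 (140): use full 170 ; 240 nurse-hours to go.
Source 24 at 150: take all 190 nurse-hours ; 50 still needed.
Take 50 from Source Y at 170 to finish.
Source 7, Source P, Source 15: unused.
Cost = 120×50 + 170×140 + 190×150 + 50×170 = 66800.

66800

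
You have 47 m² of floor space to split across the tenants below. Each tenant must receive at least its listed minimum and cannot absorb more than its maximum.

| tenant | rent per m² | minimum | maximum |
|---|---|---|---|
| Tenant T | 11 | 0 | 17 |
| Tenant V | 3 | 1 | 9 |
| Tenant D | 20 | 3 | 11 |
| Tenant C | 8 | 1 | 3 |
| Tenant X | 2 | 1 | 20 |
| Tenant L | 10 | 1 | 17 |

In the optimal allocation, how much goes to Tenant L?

16

Meeting every minimum uses 0+1+3+1+1+1 = 7 m², leaving 40.
Order the tenants by rent per m²: Tenant D 20 > Tenant T 11 > Tenant L 10 > Tenant C 8 > Tenant V 3 > Tenant X 2.
Tenant D takes 8 more to reach its cap of 11 → 32 left.
Give Tenant T 17 more to hit its cap of 17 → 15 left.
Tenant L: +15 (room for 16) → 16. Pool exhausted.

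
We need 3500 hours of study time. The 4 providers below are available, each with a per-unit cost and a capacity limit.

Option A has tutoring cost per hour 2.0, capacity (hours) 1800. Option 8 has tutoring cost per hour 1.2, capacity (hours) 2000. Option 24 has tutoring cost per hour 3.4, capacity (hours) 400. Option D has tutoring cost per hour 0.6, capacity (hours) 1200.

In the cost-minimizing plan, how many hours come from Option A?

300

Cheapest first:
Option D at 0.6: take all 1200 hours ; 2300 still needed.
Option 8 (1.2): use full 2000 ; 300 hours to go.
Option A at 2.0: take 300 of its 1800 ; requirement met.
Option 24: unused.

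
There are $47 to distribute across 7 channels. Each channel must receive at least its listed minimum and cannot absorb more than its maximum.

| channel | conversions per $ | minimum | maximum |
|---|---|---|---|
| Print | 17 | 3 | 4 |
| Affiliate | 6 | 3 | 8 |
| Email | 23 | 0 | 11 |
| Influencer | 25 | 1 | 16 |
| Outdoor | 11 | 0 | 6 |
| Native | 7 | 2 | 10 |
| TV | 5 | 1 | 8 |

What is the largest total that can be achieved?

852

Meeting every minimum uses 3+3+0+1+0+2+1 = 10 $, leaving 37.
Highest conversions per $ first: Influencer 25 > Email 23 > Print 17 > Outdoor 11 > Native 7 > Affiliate 6 > TV 5.
Give Influencer 15 more to hit its cap of 16 → 22 left.
Give Email 11 more to hit its cap of 11 → 11 left.
Give Print 1 more to hit its cap of 4 → 10 left.
Give Outdoor 6 more to hit its cap of 6 → 4 left.
Native has room for 8 more but only 4 remain, so it gets 6.
Total = 17×4 + 6×3 + 23×11 + 25×16 + 11×6 + 7×6 + 5×1 = 852.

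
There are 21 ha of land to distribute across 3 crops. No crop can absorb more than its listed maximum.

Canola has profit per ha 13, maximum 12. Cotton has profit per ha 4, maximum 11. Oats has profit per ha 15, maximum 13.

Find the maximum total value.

Order the crops by profit per ha: Oats 15 > Canola 13 > Cotton 4.
Give Oats 13 to hit its cap of 13 → 8 left.
Only 8 left; Canola takes them to reach 8.
Total = 13×8 + 15×13 = 299.

299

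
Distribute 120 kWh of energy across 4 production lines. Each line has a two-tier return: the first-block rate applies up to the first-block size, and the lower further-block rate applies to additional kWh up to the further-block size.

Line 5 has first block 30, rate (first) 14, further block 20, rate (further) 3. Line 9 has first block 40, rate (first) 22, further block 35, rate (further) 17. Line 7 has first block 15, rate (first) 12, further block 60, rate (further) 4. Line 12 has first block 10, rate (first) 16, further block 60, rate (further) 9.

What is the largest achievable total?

Treat each block as its own option and order by rate: Line 9/T1 22 > Line 9/T2 17 > Line 12/T1 16 > Line 5/T1 14 > Line 7/T1 12 > Line 12/T2 9 > Line 7/T2 4 > Line 5/T2 3.
Fill Line 9 T1 block (40 at 22) — 80 left.
Line 9/T2 (17): +35 — 45 left.
Line 12 T1 at 16: fill all 10 — 35 left.
Fill Line 5 T1 block (30 at 14) — 5 left.
Line 7/T1: +5 of 15 at 12; pool empty.
Total = 22×40 + 17×35 + 16×10 + 14×30 + 12×5 = 2115.

2115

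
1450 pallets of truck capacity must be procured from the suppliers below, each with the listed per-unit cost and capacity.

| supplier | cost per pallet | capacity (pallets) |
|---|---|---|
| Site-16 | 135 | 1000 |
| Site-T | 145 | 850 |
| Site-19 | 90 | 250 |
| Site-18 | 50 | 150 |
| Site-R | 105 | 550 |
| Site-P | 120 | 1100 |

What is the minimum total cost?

147750

Fill from the cheapest supplier first.
Site-18 at 50: take all 150 pallets → 1300 still needed.
Site-19 at 90: take all 250 pallets → 1050 still needed.
Site-R (105): use full 550 → 500 pallets to go.
Site-P at 120: take 500 of its 1100 → requirement met.
Site-16, Site-T: unused.
Cost = 150×50 + 250×90 + 550×105 + 500×120 = 147750.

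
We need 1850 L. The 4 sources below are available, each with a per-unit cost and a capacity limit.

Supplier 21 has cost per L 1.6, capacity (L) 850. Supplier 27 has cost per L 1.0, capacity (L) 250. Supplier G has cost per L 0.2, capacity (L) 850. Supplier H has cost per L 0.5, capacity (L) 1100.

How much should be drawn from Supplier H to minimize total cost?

Cheapest first:
Supplier G at 0.2: take all 850 L ; 1000 still needed.
Supplier H at 0.5: take 1000 of its 1100 ; requirement met.
Supplier 27, Supplier 21: unused.

1000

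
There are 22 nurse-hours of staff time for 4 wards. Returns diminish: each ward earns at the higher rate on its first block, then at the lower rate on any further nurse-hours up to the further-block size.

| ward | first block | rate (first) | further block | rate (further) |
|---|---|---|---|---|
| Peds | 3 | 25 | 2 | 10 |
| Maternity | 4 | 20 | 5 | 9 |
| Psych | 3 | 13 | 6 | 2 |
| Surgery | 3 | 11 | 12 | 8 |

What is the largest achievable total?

Rank every tier by rate: Peds/tier1 25 > Maternity/tier1 20 > Psych/tier1 13 > Surgery/tier1 11 > Peds/tier2 10 > Maternity/tier2 9 > Surgery/tier2 8 > Psych/tier2 2.
Peds/tier1 (25): +3 → 19 left.
Maternity/tier1 (20): +4 → 15 left.
Fill Psych tier1 block (3 at 13) → 12 left.
Surgery tier1 at 11: fill all 3 → 9 left.
Fill Peds tier2 block (2 at 10) → 7 left.
Fill Maternity tier2 block (5 at 9) → 2 left.
Surgery/tier2: +2 of 12 at 8; pool empty.
Total = 25×3 + 20×4 + 13×3 + 11×3 + 10×2 + 9×5 + 8×2 = 308.

308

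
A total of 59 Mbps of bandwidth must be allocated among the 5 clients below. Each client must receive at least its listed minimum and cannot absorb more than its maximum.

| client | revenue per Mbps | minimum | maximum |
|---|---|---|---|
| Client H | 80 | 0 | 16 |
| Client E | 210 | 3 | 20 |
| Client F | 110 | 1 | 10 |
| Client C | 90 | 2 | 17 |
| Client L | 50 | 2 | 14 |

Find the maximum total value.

Meeting every minimum uses 0+3+1+2+2 = 8 Mbps, leaving 51.
Highest revenue per Mbps first: Client E 210 > Client F 110 > Client C 90 > Client H 80 > Client L 50.
Client E takes 17 more to reach its cap of 20 ; 34 left.
Give Client F 9 more to hit its cap of 10 ; 25 left.
Client C: +15 to 17 (cap) ; 10 left.
Client H: +10 (room for 16) → 10. Pool exhausted.
Total = 80×10 + 210×20 + 110×10 + 90×17 + 50×2 = 7730.

7730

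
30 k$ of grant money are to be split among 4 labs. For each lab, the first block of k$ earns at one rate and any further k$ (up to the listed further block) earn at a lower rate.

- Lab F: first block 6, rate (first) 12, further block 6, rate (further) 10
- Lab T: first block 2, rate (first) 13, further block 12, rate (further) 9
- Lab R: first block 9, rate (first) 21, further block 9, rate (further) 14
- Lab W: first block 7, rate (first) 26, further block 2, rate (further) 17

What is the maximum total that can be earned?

Treat each block as its own option and order by rate: Lab W/T1 26 > Lab R/T1 21 > Lab W/T2 17 > Lab R/T2 14 > Lab T/T1 13 > Lab F/T1 12 > Lab F/T2 10 > Lab T/T2 9.
Lab W T1 at 26: fill all 7 — 23 left.
Lab R T1 at 21: fill all 9 — 14 left.
Lab W T2 at 17: fill all 2 — 12 left.
Fill Lab R T2 block (9 at 14) — 3 left.
Lab T T1 at 13: fill all 2 — 1 left.
Lab F/T1: +1 of 6 at 12; pool empty.
Total = 26×7 + 21×9 + 17×2 + 14×9 + 13×2 + 12×1 = 569.

569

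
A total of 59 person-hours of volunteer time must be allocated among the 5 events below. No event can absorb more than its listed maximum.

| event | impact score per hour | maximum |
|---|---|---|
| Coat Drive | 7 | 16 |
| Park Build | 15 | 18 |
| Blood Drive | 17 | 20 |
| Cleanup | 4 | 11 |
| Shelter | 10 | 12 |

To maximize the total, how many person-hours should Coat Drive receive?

Highest impact score per hour first: Blood Drive 17 > Park Build 15 > Shelter 10 > Coat Drive 7 > Cleanup 4.
Give Blood Drive 20 to hit its cap of 20 — 39 left.
Give Park Build 18 to hit its cap of 18 — 21 left.
Shelter takes 12 to reach its cap of 12 — 9 left.
Coat Drive has room for 16 but only 9 remain, so it gets 9.

9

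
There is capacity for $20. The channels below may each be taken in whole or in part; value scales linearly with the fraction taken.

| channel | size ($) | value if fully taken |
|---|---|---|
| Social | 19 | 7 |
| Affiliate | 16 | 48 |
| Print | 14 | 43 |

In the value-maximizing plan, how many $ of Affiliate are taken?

Rank by value-to-size ratio: Print 43/14≈3.07, Affiliate 48/16≈3, Social 7/19≈0.368.
Take all of Print (14 $, value 43) → 6 $ left.
6 $ left: a 6/16 share of Affiliate gives 48×6/16 = 18.

6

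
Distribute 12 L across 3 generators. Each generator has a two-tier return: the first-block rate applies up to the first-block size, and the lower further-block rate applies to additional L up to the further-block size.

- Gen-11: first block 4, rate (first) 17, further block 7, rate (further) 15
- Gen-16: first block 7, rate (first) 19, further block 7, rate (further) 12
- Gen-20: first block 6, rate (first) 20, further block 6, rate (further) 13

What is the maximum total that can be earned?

Order all 6 blocks by rate: Gen-20/tier1 20 > Gen-16/tier1 19 > Gen-11/tier1 17 > Gen-11/tier2 15 > Gen-20/tier2 13 > Gen-16/tier2 12.
Gen-20/tier1 (20): +6 → 6 left.
6 remain; put them into Gen-16 tier1 at 19.
Total = 20×6 + 19×6 = 234.

234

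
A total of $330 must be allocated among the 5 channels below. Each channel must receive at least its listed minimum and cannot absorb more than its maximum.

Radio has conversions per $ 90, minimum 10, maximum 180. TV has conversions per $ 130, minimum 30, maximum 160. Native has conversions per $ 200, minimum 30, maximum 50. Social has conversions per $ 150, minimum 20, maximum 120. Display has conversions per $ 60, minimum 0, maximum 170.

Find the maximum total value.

Meeting every minimum uses 10+30+30+20+0 = 90 $, leaving 240.
Rank by conversions per $: Native 200 > Social 150 > TV 130 > Radio 90 > Display 60.
Native: +20 to 50 (cap) — 220 left.
Social takes 100 more to reach its cap of 120 — 120 left.
Only 120 left; TV takes them to reach 150.
Total = 90×10 + 130×150 + 200×50 + 150×120 = 48400.

48400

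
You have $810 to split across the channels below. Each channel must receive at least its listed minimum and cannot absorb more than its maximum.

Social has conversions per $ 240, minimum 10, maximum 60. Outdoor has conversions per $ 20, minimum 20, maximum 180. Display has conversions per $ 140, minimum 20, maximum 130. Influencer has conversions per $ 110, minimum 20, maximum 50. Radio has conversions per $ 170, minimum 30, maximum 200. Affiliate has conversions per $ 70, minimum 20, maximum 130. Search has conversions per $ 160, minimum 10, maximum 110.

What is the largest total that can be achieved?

101400

Meeting every minimum uses 10+20+20+20+30+20+10 = 130 $, leaving 680.
Rank by conversions per $: Social 240 > Radio 170 > Search 160 > Display 140 > Influencer 110 > Affiliate 70 > Outdoor 20.
Give Social 50 more to hit its cap of 60 — 630 left.
Radio: +170 to 200 (cap) — 460 left.
Search: +100 to 110 (cap) — 360 left.
Display takes 110 more to reach its cap of 130 — 250 left.
Influencer: +30 to 50 (cap) — 220 left.
Affiliate takes 110 more to reach its cap of 130 — 110 left.
Outdoor has room for 160 more but only 110 remain, so it gets 130.
Total = 240×60 + 20×130 + 140×130 + 110×50 + 170×200 + 70×130 + 160×110 = 101400.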